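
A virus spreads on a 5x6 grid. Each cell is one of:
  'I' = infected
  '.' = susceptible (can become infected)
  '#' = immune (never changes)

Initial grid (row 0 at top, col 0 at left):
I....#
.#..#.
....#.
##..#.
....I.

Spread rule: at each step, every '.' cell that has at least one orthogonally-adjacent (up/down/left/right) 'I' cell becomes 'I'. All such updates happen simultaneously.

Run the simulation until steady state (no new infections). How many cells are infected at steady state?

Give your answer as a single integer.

Step 0 (initial): 2 infected
Step 1: +4 new -> 6 infected
Step 2: +5 new -> 11 infected
Step 3: +7 new -> 18 infected
Step 4: +5 new -> 23 infected
Step 5: +0 new -> 23 infected

Answer: 23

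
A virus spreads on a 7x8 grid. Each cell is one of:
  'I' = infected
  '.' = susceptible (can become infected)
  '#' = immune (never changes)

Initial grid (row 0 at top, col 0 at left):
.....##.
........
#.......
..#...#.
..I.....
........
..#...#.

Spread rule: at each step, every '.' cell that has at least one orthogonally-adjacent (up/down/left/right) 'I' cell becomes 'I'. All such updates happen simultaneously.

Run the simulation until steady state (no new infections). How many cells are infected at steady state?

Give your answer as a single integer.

Answer: 49

Derivation:
Step 0 (initial): 1 infected
Step 1: +3 new -> 4 infected
Step 2: +6 new -> 10 infected
Step 3: +9 new -> 19 infected
Step 4: +9 new -> 28 infected
Step 5: +9 new -> 37 infected
Step 6: +7 new -> 44 infected
Step 7: +3 new -> 47 infected
Step 8: +1 new -> 48 infected
Step 9: +1 new -> 49 infected
Step 10: +0 new -> 49 infected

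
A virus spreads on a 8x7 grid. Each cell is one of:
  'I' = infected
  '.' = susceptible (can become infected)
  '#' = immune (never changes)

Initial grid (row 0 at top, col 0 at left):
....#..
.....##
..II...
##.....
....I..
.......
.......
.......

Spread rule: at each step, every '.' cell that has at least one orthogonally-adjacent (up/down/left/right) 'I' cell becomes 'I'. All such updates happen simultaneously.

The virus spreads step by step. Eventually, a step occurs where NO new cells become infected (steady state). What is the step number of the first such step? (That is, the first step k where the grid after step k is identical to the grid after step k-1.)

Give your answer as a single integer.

Step 0 (initial): 3 infected
Step 1: +10 new -> 13 infected
Step 2: +12 new -> 25 infected
Step 3: +10 new -> 35 infected
Step 4: +7 new -> 42 infected
Step 5: +4 new -> 46 infected
Step 6: +2 new -> 48 infected
Step 7: +1 new -> 49 infected
Step 8: +0 new -> 49 infected

Answer: 8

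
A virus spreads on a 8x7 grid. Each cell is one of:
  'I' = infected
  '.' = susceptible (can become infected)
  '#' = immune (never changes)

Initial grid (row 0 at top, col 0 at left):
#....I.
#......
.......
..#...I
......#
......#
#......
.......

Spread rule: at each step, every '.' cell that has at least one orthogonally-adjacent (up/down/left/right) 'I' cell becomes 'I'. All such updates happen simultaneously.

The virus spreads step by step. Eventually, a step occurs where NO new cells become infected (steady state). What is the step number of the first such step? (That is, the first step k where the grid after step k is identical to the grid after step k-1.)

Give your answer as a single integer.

Answer: 11

Derivation:
Step 0 (initial): 2 infected
Step 1: +5 new -> 7 infected
Step 2: +6 new -> 13 infected
Step 3: +6 new -> 19 infected
Step 4: +6 new -> 25 infected
Step 5: +7 new -> 32 infected
Step 6: +6 new -> 38 infected
Step 7: +6 new -> 44 infected
Step 8: +4 new -> 48 infected
Step 9: +1 new -> 49 infected
Step 10: +1 new -> 50 infected
Step 11: +0 new -> 50 infected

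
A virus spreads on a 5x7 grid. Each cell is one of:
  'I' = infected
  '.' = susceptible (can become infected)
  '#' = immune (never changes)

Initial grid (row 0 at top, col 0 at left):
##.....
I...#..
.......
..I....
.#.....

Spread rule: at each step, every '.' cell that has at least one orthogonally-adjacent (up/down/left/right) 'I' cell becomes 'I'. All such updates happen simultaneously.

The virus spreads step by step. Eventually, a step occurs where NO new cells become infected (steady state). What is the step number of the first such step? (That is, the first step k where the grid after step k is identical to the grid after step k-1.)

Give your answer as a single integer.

Answer: 8

Derivation:
Step 0 (initial): 2 infected
Step 1: +6 new -> 8 infected
Step 2: +6 new -> 14 infected
Step 3: +6 new -> 20 infected
Step 4: +4 new -> 24 infected
Step 5: +4 new -> 28 infected
Step 6: +2 new -> 30 infected
Step 7: +1 new -> 31 infected
Step 8: +0 new -> 31 infected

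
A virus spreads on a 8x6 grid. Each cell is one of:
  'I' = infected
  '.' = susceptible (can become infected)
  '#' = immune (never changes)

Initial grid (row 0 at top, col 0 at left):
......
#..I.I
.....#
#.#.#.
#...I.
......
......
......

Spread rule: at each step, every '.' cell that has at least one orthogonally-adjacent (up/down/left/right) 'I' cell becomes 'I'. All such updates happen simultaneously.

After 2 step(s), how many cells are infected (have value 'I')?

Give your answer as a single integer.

Step 0 (initial): 3 infected
Step 1: +8 new -> 11 infected
Step 2: +11 new -> 22 infected

Answer: 22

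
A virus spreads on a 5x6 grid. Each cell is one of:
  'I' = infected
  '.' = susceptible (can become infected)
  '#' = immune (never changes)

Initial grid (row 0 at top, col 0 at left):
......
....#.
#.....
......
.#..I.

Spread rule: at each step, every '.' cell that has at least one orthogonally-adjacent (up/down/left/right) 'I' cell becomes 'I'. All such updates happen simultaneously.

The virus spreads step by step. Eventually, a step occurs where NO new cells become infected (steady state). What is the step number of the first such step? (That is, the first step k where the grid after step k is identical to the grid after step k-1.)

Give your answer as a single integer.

Answer: 9

Derivation:
Step 0 (initial): 1 infected
Step 1: +3 new -> 4 infected
Step 2: +4 new -> 8 infected
Step 3: +3 new -> 11 infected
Step 4: +4 new -> 15 infected
Step 5: +5 new -> 20 infected
Step 6: +4 new -> 24 infected
Step 7: +2 new -> 26 infected
Step 8: +1 new -> 27 infected
Step 9: +0 new -> 27 infected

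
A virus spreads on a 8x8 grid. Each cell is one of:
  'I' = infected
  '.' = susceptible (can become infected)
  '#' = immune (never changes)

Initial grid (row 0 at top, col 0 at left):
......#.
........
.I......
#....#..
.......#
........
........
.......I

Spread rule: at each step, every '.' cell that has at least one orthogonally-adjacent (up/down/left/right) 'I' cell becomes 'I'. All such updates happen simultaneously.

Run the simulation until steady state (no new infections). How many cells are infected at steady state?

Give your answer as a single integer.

Answer: 60

Derivation:
Step 0 (initial): 2 infected
Step 1: +6 new -> 8 infected
Step 2: +9 new -> 17 infected
Step 3: +11 new -> 28 infected
Step 4: +12 new -> 40 infected
Step 5: +13 new -> 53 infected
Step 6: +5 new -> 58 infected
Step 7: +1 new -> 59 infected
Step 8: +1 new -> 60 infected
Step 9: +0 new -> 60 infected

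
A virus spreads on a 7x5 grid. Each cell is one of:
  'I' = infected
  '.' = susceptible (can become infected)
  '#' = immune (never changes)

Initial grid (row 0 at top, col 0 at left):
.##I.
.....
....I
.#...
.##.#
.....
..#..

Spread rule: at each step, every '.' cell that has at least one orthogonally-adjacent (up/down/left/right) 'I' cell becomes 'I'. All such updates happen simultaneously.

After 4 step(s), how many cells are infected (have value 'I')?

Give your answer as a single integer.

Step 0 (initial): 2 infected
Step 1: +5 new -> 7 infected
Step 2: +3 new -> 10 infected
Step 3: +4 new -> 14 infected
Step 4: +3 new -> 17 infected

Answer: 17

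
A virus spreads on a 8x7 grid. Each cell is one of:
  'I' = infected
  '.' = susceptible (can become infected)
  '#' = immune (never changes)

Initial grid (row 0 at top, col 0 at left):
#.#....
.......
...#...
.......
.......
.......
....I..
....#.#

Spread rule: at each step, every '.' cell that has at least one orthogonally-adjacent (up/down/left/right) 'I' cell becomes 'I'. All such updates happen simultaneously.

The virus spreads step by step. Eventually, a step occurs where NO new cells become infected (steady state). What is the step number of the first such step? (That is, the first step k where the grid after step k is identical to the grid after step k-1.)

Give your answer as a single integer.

Answer: 10

Derivation:
Step 0 (initial): 1 infected
Step 1: +3 new -> 4 infected
Step 2: +7 new -> 11 infected
Step 3: +7 new -> 18 infected
Step 4: +8 new -> 26 infected
Step 5: +7 new -> 33 infected
Step 6: +7 new -> 40 infected
Step 7: +6 new -> 46 infected
Step 8: +3 new -> 49 infected
Step 9: +2 new -> 51 infected
Step 10: +0 new -> 51 infected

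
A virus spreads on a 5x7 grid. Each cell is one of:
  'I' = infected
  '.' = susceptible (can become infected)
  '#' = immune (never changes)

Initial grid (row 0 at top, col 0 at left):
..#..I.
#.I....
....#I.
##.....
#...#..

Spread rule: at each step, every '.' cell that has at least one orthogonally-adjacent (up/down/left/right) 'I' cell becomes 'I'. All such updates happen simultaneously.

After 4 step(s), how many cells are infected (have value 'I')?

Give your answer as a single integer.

Answer: 28

Derivation:
Step 0 (initial): 3 infected
Step 1: +8 new -> 11 infected
Step 2: +10 new -> 21 infected
Step 3: +5 new -> 26 infected
Step 4: +2 new -> 28 infected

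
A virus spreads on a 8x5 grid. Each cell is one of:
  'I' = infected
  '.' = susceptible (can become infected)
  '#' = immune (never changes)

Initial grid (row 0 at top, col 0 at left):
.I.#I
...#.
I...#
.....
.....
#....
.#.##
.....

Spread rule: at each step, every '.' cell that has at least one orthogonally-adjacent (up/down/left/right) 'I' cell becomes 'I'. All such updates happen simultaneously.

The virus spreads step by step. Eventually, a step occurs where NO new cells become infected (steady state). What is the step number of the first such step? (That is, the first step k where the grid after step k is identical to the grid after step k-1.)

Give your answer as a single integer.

Step 0 (initial): 3 infected
Step 1: +7 new -> 10 infected
Step 2: +4 new -> 14 infected
Step 3: +3 new -> 17 infected
Step 4: +3 new -> 20 infected
Step 5: +3 new -> 23 infected
Step 6: +3 new -> 26 infected
Step 7: +2 new -> 28 infected
Step 8: +2 new -> 30 infected
Step 9: +2 new -> 32 infected
Step 10: +1 new -> 33 infected
Step 11: +0 new -> 33 infected

Answer: 11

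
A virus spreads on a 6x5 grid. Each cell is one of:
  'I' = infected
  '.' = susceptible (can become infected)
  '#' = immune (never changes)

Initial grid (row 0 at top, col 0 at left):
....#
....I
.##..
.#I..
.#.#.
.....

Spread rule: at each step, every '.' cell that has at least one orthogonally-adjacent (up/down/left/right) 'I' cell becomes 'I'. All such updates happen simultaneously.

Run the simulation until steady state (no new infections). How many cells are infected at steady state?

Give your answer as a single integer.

Answer: 24

Derivation:
Step 0 (initial): 2 infected
Step 1: +4 new -> 6 infected
Step 2: +5 new -> 11 infected
Step 3: +5 new -> 16 infected
Step 4: +4 new -> 20 infected
Step 5: +3 new -> 23 infected
Step 6: +1 new -> 24 infected
Step 7: +0 new -> 24 infected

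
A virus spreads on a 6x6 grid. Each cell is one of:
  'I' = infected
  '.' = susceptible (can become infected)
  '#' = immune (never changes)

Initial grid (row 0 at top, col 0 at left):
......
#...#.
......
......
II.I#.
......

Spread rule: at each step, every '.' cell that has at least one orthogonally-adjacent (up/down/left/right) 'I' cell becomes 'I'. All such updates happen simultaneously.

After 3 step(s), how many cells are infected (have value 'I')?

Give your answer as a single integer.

Answer: 23

Derivation:
Step 0 (initial): 3 infected
Step 1: +7 new -> 10 infected
Step 2: +7 new -> 17 infected
Step 3: +6 new -> 23 infected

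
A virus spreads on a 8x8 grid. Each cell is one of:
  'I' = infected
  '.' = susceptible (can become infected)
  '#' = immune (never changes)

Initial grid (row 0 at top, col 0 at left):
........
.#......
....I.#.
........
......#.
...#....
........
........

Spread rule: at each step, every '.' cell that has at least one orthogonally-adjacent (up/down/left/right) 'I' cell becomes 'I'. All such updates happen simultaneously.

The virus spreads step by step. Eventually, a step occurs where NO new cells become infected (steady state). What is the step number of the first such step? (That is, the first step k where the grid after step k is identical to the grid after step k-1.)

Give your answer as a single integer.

Answer: 10

Derivation:
Step 0 (initial): 1 infected
Step 1: +4 new -> 5 infected
Step 2: +7 new -> 12 infected
Step 3: +10 new -> 22 infected
Step 4: +9 new -> 31 infected
Step 5: +12 new -> 43 infected
Step 6: +8 new -> 51 infected
Step 7: +5 new -> 56 infected
Step 8: +3 new -> 59 infected
Step 9: +1 new -> 60 infected
Step 10: +0 new -> 60 infected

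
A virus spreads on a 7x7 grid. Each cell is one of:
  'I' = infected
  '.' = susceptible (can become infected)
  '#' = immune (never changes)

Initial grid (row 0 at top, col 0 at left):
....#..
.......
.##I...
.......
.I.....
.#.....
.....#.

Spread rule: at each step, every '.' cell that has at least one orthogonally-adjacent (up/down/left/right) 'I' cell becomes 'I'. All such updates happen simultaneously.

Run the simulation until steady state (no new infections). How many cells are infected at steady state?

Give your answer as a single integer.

Answer: 44

Derivation:
Step 0 (initial): 2 infected
Step 1: +6 new -> 8 infected
Step 2: +10 new -> 18 infected
Step 3: +10 new -> 28 infected
Step 4: +9 new -> 37 infected
Step 5: +5 new -> 42 infected
Step 6: +1 new -> 43 infected
Step 7: +1 new -> 44 infected
Step 8: +0 new -> 44 infected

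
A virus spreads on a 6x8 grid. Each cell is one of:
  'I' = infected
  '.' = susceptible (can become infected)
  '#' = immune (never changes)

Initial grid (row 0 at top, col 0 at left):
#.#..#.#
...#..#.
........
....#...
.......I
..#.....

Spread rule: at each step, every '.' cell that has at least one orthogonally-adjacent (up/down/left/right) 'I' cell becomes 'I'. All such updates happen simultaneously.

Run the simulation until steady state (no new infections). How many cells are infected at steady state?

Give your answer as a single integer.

Step 0 (initial): 1 infected
Step 1: +3 new -> 4 infected
Step 2: +4 new -> 8 infected
Step 3: +5 new -> 13 infected
Step 4: +3 new -> 16 infected
Step 5: +5 new -> 21 infected
Step 6: +4 new -> 25 infected
Step 7: +5 new -> 30 infected
Step 8: +5 new -> 35 infected
Step 9: +2 new -> 37 infected
Step 10: +2 new -> 39 infected
Step 11: +0 new -> 39 infected

Answer: 39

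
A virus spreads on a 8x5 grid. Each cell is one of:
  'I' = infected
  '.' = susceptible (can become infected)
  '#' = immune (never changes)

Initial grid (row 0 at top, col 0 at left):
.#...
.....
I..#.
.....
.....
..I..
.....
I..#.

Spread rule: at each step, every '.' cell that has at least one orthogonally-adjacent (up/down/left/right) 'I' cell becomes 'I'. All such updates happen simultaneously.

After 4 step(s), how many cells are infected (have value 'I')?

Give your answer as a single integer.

Answer: 33

Derivation:
Step 0 (initial): 3 infected
Step 1: +9 new -> 12 infected
Step 2: +13 new -> 25 infected
Step 3: +4 new -> 29 infected
Step 4: +4 new -> 33 infected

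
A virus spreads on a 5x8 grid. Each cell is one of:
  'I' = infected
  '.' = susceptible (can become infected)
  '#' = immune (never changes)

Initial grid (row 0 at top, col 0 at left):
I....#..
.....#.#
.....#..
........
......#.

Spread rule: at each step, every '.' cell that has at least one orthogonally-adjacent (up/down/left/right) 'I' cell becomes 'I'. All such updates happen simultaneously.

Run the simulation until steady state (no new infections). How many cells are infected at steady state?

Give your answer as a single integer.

Step 0 (initial): 1 infected
Step 1: +2 new -> 3 infected
Step 2: +3 new -> 6 infected
Step 3: +4 new -> 10 infected
Step 4: +5 new -> 15 infected
Step 5: +4 new -> 19 infected
Step 6: +3 new -> 22 infected
Step 7: +2 new -> 24 infected
Step 8: +2 new -> 26 infected
Step 9: +2 new -> 28 infected
Step 10: +2 new -> 30 infected
Step 11: +3 new -> 33 infected
Step 12: +1 new -> 34 infected
Step 13: +1 new -> 35 infected
Step 14: +0 new -> 35 infected

Answer: 35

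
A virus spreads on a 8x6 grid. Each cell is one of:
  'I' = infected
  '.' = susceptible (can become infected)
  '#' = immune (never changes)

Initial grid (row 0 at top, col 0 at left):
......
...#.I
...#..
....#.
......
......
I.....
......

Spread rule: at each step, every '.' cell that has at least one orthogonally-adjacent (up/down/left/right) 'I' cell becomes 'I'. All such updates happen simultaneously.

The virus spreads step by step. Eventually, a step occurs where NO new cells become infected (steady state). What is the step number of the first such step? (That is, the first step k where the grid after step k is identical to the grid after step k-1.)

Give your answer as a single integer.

Step 0 (initial): 2 infected
Step 1: +6 new -> 8 infected
Step 2: +7 new -> 15 infected
Step 3: +7 new -> 22 infected
Step 4: +9 new -> 31 infected
Step 5: +9 new -> 40 infected
Step 6: +5 new -> 45 infected
Step 7: +0 new -> 45 infected

Answer: 7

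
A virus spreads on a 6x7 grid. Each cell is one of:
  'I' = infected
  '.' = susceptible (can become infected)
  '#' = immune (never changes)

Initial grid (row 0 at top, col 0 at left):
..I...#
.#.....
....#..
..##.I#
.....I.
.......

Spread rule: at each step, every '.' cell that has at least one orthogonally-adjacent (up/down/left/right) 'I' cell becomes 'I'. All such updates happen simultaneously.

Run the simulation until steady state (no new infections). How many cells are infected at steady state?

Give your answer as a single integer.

Answer: 36

Derivation:
Step 0 (initial): 3 infected
Step 1: +8 new -> 11 infected
Step 2: +9 new -> 20 infected
Step 3: +8 new -> 28 infected
Step 4: +4 new -> 32 infected
Step 5: +3 new -> 35 infected
Step 6: +1 new -> 36 infected
Step 7: +0 new -> 36 infected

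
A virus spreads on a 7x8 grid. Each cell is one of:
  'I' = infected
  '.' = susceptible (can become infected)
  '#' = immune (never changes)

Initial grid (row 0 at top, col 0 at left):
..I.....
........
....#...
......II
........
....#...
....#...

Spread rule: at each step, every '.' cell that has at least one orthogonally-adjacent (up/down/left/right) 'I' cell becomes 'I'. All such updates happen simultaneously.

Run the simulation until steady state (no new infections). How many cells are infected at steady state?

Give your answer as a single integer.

Step 0 (initial): 3 infected
Step 1: +8 new -> 11 infected
Step 2: +12 new -> 23 infected
Step 3: +14 new -> 37 infected
Step 4: +5 new -> 42 infected
Step 5: +4 new -> 46 infected
Step 6: +4 new -> 50 infected
Step 7: +2 new -> 52 infected
Step 8: +1 new -> 53 infected
Step 9: +0 new -> 53 infected

Answer: 53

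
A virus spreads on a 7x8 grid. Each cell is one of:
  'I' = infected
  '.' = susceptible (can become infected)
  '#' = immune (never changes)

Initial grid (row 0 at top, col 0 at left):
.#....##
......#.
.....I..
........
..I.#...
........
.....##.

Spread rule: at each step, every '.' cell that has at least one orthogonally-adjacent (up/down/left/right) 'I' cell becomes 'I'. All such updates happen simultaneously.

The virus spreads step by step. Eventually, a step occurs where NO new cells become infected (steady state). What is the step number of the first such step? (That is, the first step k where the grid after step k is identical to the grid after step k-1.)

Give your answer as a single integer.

Step 0 (initial): 2 infected
Step 1: +8 new -> 10 infected
Step 2: +14 new -> 24 infected
Step 3: +13 new -> 37 infected
Step 4: +8 new -> 45 infected
Step 5: +2 new -> 47 infected
Step 6: +2 new -> 49 infected
Step 7: +0 new -> 49 infected

Answer: 7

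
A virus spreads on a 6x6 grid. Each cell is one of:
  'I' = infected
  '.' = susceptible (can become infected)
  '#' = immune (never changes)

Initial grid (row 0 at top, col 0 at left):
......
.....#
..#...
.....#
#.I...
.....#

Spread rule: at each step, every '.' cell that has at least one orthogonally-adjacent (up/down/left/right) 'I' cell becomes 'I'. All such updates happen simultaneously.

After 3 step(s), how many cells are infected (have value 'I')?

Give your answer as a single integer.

Answer: 17

Derivation:
Step 0 (initial): 1 infected
Step 1: +4 new -> 5 infected
Step 2: +5 new -> 10 infected
Step 3: +7 new -> 17 infected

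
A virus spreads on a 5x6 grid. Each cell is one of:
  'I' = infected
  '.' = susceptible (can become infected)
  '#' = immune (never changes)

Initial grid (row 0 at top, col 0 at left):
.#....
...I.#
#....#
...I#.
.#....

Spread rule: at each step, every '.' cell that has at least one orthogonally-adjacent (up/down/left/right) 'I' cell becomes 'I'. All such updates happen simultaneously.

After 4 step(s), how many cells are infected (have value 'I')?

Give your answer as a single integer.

Answer: 24

Derivation:
Step 0 (initial): 2 infected
Step 1: +6 new -> 8 infected
Step 2: +8 new -> 16 infected
Step 3: +5 new -> 21 infected
Step 4: +3 new -> 24 infected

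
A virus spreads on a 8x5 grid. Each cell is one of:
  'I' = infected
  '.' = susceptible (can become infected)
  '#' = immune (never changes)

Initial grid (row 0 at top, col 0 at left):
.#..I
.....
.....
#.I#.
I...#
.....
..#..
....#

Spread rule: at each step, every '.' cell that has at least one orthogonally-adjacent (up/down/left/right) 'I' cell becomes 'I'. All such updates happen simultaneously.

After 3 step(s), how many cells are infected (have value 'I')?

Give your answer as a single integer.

Answer: 26

Derivation:
Step 0 (initial): 3 infected
Step 1: +7 new -> 10 infected
Step 2: +10 new -> 20 infected
Step 3: +6 new -> 26 infected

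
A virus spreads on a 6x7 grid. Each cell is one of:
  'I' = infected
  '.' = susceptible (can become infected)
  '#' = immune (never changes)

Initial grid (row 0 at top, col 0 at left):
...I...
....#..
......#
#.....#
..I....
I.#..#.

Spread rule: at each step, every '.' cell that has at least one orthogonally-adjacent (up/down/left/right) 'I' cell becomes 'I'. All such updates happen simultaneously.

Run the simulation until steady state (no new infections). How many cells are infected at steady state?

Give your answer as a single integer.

Answer: 36

Derivation:
Step 0 (initial): 3 infected
Step 1: +8 new -> 11 infected
Step 2: +9 new -> 20 infected
Step 3: +9 new -> 29 infected
Step 4: +6 new -> 35 infected
Step 5: +1 new -> 36 infected
Step 6: +0 new -> 36 infected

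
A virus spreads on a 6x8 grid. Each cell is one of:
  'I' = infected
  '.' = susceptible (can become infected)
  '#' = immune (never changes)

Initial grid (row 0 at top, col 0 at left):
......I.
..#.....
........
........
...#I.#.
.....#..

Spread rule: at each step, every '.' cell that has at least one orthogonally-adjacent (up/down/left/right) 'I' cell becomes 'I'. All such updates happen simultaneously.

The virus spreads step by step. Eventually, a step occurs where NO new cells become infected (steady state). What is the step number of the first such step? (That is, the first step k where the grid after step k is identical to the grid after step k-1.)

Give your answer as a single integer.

Step 0 (initial): 2 infected
Step 1: +6 new -> 8 infected
Step 2: +8 new -> 16 infected
Step 3: +8 new -> 24 infected
Step 4: +7 new -> 31 infected
Step 5: +6 new -> 37 infected
Step 6: +5 new -> 42 infected
Step 7: +2 new -> 44 infected
Step 8: +0 new -> 44 infected

Answer: 8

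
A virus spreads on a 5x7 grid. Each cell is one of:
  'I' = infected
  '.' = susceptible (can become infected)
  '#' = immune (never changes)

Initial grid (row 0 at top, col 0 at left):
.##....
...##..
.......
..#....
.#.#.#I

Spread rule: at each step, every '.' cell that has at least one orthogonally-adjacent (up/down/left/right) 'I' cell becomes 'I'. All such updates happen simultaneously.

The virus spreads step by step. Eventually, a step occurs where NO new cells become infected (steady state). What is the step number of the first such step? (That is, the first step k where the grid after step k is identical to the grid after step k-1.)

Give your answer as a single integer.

Step 0 (initial): 1 infected
Step 1: +1 new -> 2 infected
Step 2: +2 new -> 4 infected
Step 3: +3 new -> 7 infected
Step 4: +5 new -> 12 infected
Step 5: +2 new -> 14 infected
Step 6: +2 new -> 16 infected
Step 7: +3 new -> 19 infected
Step 8: +3 new -> 22 infected
Step 9: +2 new -> 24 infected
Step 10: +2 new -> 26 infected
Step 11: +0 new -> 26 infected

Answer: 11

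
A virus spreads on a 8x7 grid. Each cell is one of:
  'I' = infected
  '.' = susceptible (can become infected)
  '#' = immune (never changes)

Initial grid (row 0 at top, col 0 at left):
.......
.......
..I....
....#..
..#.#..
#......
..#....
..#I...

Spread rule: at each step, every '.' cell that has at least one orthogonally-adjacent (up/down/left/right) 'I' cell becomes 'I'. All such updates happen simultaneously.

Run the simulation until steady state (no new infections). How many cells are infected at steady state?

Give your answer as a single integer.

Answer: 50

Derivation:
Step 0 (initial): 2 infected
Step 1: +6 new -> 8 infected
Step 2: +10 new -> 18 infected
Step 3: +12 new -> 30 infected
Step 4: +9 new -> 39 infected
Step 5: +6 new -> 45 infected
Step 6: +4 new -> 49 infected
Step 7: +1 new -> 50 infected
Step 8: +0 new -> 50 infected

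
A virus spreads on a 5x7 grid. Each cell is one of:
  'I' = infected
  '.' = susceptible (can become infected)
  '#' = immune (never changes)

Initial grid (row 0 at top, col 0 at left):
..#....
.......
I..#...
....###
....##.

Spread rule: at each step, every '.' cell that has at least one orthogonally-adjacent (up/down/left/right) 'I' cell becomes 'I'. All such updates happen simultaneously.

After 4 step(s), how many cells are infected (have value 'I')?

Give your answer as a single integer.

Step 0 (initial): 1 infected
Step 1: +3 new -> 4 infected
Step 2: +5 new -> 9 infected
Step 3: +4 new -> 13 infected
Step 4: +3 new -> 16 infected

Answer: 16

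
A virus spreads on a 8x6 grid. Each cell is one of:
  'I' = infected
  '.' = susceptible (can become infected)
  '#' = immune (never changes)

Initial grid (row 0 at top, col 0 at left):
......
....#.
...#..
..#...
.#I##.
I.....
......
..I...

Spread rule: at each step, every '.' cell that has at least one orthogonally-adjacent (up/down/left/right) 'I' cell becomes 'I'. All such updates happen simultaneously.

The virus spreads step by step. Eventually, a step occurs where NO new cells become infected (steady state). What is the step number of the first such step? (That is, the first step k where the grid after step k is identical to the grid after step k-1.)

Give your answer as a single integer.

Step 0 (initial): 3 infected
Step 1: +7 new -> 10 infected
Step 2: +6 new -> 16 infected
Step 3: +5 new -> 21 infected
Step 4: +4 new -> 25 infected
Step 5: +4 new -> 29 infected
Step 6: +3 new -> 32 infected
Step 7: +4 new -> 36 infected
Step 8: +4 new -> 40 infected
Step 9: +2 new -> 42 infected
Step 10: +0 new -> 42 infected

Answer: 10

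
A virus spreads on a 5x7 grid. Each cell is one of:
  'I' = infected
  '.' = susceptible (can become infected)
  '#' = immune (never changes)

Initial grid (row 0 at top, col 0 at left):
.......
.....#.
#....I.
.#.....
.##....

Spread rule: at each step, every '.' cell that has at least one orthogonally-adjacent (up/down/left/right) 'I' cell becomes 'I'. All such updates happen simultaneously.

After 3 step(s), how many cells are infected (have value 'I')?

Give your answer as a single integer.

Answer: 17

Derivation:
Step 0 (initial): 1 infected
Step 1: +3 new -> 4 infected
Step 2: +6 new -> 10 infected
Step 3: +7 new -> 17 infected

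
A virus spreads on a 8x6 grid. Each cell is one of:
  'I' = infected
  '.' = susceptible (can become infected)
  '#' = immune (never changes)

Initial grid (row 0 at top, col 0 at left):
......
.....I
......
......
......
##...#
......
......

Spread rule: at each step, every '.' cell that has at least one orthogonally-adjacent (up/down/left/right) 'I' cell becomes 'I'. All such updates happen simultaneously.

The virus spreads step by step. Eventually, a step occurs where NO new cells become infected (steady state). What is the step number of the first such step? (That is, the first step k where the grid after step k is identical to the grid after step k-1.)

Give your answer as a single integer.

Answer: 12

Derivation:
Step 0 (initial): 1 infected
Step 1: +3 new -> 4 infected
Step 2: +4 new -> 8 infected
Step 3: +5 new -> 13 infected
Step 4: +5 new -> 18 infected
Step 5: +6 new -> 24 infected
Step 6: +6 new -> 30 infected
Step 7: +6 new -> 36 infected
Step 8: +4 new -> 40 infected
Step 9: +2 new -> 42 infected
Step 10: +2 new -> 44 infected
Step 11: +1 new -> 45 infected
Step 12: +0 new -> 45 infected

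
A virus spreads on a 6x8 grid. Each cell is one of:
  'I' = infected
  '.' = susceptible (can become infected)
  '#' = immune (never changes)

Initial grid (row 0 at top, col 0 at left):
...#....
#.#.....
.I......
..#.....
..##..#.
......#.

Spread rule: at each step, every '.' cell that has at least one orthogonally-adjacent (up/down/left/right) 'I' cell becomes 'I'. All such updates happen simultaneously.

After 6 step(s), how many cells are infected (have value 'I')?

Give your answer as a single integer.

Answer: 33

Derivation:
Step 0 (initial): 1 infected
Step 1: +4 new -> 5 infected
Step 2: +4 new -> 9 infected
Step 3: +7 new -> 16 infected
Step 4: +5 new -> 21 infected
Step 5: +6 new -> 27 infected
Step 6: +6 new -> 33 infected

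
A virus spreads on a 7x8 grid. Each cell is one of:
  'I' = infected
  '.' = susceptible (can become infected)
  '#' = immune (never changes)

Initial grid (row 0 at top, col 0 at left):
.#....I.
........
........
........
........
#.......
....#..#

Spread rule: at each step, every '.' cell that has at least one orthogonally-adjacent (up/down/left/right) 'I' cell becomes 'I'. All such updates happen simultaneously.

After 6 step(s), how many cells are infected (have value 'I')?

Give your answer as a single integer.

Step 0 (initial): 1 infected
Step 1: +3 new -> 4 infected
Step 2: +4 new -> 8 infected
Step 3: +5 new -> 13 infected
Step 4: +6 new -> 19 infected
Step 5: +6 new -> 25 infected
Step 6: +7 new -> 32 infected

Answer: 32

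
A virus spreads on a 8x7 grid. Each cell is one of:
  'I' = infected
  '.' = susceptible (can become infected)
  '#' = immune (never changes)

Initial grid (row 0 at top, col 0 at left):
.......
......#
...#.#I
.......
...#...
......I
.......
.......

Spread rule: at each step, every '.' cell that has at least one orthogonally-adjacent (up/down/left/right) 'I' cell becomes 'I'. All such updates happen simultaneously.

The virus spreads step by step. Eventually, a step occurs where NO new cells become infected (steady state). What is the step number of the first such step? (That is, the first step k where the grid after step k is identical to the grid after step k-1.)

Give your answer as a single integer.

Step 0 (initial): 2 infected
Step 1: +4 new -> 6 infected
Step 2: +5 new -> 11 infected
Step 3: +5 new -> 16 infected
Step 4: +5 new -> 21 infected
Step 5: +6 new -> 27 infected
Step 6: +9 new -> 36 infected
Step 7: +8 new -> 44 infected
Step 8: +5 new -> 49 infected
Step 9: +2 new -> 51 infected
Step 10: +1 new -> 52 infected
Step 11: +0 new -> 52 infected

Answer: 11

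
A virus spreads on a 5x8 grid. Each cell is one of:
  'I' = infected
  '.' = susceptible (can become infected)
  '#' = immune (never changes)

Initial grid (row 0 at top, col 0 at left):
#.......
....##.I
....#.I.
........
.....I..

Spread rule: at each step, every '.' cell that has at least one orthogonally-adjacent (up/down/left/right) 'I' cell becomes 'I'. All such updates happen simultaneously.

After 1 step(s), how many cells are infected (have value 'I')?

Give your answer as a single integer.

Step 0 (initial): 3 infected
Step 1: +8 new -> 11 infected

Answer: 11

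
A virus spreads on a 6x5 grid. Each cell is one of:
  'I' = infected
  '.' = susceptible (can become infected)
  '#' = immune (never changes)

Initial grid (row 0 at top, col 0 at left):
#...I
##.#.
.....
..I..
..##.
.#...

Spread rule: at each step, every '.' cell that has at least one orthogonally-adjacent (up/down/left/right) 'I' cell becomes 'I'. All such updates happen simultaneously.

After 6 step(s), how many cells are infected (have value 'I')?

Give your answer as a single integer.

Step 0 (initial): 2 infected
Step 1: +5 new -> 7 infected
Step 2: +8 new -> 15 infected
Step 3: +4 new -> 19 infected
Step 4: +2 new -> 21 infected
Step 5: +1 new -> 22 infected
Step 6: +1 new -> 23 infected

Answer: 23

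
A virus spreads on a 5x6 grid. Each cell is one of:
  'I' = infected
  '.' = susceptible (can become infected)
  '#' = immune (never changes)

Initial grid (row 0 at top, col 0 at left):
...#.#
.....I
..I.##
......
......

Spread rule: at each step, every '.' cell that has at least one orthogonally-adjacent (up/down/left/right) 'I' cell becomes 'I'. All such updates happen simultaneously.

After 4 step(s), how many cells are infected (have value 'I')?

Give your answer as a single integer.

Step 0 (initial): 2 infected
Step 1: +5 new -> 7 infected
Step 2: +8 new -> 15 infected
Step 3: +6 new -> 21 infected
Step 4: +4 new -> 25 infected

Answer: 25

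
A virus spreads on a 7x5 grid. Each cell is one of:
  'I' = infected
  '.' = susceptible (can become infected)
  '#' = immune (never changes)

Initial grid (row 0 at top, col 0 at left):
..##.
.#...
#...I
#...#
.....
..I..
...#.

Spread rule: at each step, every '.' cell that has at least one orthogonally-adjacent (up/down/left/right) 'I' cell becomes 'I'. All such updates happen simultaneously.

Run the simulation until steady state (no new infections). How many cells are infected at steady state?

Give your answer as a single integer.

Answer: 25

Derivation:
Step 0 (initial): 2 infected
Step 1: +6 new -> 8 infected
Step 2: +10 new -> 18 infected
Step 3: +7 new -> 25 infected
Step 4: +0 new -> 25 infected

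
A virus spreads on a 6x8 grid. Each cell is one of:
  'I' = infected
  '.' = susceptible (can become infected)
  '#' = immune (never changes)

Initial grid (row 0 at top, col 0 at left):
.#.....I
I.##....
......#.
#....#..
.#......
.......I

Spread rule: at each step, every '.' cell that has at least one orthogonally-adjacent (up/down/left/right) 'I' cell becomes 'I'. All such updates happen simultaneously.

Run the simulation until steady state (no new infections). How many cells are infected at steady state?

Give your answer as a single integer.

Step 0 (initial): 3 infected
Step 1: +7 new -> 10 infected
Step 2: +7 new -> 17 infected
Step 3: +7 new -> 24 infected
Step 4: +7 new -> 31 infected
Step 5: +7 new -> 38 infected
Step 6: +1 new -> 39 infected
Step 7: +1 new -> 40 infected
Step 8: +1 new -> 41 infected
Step 9: +0 new -> 41 infected

Answer: 41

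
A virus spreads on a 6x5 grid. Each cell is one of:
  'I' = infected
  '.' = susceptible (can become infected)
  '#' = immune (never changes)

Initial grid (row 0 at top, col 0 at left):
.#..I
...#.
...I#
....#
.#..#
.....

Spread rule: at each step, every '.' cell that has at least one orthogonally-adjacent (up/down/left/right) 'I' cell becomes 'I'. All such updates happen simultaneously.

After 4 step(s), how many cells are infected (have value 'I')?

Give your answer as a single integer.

Step 0 (initial): 2 infected
Step 1: +4 new -> 6 infected
Step 2: +5 new -> 11 infected
Step 3: +5 new -> 16 infected
Step 4: +4 new -> 20 infected

Answer: 20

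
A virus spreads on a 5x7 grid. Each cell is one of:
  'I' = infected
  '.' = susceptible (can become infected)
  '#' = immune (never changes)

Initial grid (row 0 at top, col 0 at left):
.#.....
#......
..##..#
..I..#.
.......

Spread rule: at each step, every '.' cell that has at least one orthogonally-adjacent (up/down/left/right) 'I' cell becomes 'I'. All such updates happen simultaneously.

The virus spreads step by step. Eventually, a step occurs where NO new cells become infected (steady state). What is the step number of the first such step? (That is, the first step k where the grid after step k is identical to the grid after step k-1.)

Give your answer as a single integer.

Step 0 (initial): 1 infected
Step 1: +3 new -> 4 infected
Step 2: +5 new -> 9 infected
Step 3: +5 new -> 14 infected
Step 4: +4 new -> 18 infected
Step 5: +5 new -> 23 infected
Step 6: +4 new -> 27 infected
Step 7: +1 new -> 28 infected
Step 8: +0 new -> 28 infected

Answer: 8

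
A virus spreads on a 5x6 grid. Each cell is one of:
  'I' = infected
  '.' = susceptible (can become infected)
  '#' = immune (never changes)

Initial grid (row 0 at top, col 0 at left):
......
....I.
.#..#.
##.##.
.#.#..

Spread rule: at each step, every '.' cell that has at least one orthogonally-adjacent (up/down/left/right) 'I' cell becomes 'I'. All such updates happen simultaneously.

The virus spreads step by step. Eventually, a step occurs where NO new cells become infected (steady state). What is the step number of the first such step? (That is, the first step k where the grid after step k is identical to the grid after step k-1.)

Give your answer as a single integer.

Answer: 6

Derivation:
Step 0 (initial): 1 infected
Step 1: +3 new -> 4 infected
Step 2: +5 new -> 9 infected
Step 3: +4 new -> 13 infected
Step 4: +4 new -> 17 infected
Step 5: +4 new -> 21 infected
Step 6: +0 new -> 21 infected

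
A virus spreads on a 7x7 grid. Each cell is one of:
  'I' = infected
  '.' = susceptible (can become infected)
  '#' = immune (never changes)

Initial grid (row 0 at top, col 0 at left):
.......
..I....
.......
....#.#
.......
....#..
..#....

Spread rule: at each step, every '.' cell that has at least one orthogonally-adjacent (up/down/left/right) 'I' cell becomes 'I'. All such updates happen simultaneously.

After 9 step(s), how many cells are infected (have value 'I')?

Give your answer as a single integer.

Answer: 45

Derivation:
Step 0 (initial): 1 infected
Step 1: +4 new -> 5 infected
Step 2: +7 new -> 12 infected
Step 3: +8 new -> 20 infected
Step 4: +7 new -> 27 infected
Step 5: +7 new -> 34 infected
Step 6: +4 new -> 38 infected
Step 7: +4 new -> 42 infected
Step 8: +2 new -> 44 infected
Step 9: +1 new -> 45 infected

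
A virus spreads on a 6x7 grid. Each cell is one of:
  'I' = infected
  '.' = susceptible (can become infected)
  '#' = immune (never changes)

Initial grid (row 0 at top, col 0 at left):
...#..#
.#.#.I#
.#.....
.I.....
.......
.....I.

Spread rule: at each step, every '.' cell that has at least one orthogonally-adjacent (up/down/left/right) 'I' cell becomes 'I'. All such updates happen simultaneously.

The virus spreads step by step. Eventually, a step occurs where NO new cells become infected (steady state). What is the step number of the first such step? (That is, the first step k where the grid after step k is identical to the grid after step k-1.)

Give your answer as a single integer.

Step 0 (initial): 3 infected
Step 1: +9 new -> 12 infected
Step 2: +13 new -> 25 infected
Step 3: +8 new -> 33 infected
Step 4: +2 new -> 35 infected
Step 5: +1 new -> 36 infected
Step 6: +0 new -> 36 infected

Answer: 6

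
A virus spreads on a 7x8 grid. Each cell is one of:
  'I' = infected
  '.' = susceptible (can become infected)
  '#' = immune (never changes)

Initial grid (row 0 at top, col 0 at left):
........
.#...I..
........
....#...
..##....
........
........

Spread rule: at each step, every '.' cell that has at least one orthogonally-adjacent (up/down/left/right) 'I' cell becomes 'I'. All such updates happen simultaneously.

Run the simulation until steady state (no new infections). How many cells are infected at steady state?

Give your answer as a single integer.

Step 0 (initial): 1 infected
Step 1: +4 new -> 5 infected
Step 2: +7 new -> 12 infected
Step 3: +7 new -> 19 infected
Step 4: +7 new -> 26 infected
Step 5: +7 new -> 33 infected
Step 6: +7 new -> 40 infected
Step 7: +6 new -> 46 infected
Step 8: +3 new -> 49 infected
Step 9: +2 new -> 51 infected
Step 10: +1 new -> 52 infected
Step 11: +0 new -> 52 infected

Answer: 52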